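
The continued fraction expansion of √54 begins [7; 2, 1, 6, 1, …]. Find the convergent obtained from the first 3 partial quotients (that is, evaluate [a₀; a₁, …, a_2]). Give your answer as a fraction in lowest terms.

22/3

Work from the innermost term outward:
Start with 1.
2 + 1/(1/1) = 2 + 1/1 = 3/1
7 + 1/(3/1) = 7 + 1/3 = 22/3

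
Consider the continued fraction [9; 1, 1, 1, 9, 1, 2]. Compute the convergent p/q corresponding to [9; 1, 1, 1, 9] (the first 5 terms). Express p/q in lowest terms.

280/29

Start with 9.
1 + 1/(9/1) = 1 + 1/9 = 10/9
1 + 1/(10/9) = 1 + 9/10 = 19/10
1 + 1/(19/10) = 1 + 10/19 = 29/19
9 + 1/(29/19) = 9 + 19/29 = 280/29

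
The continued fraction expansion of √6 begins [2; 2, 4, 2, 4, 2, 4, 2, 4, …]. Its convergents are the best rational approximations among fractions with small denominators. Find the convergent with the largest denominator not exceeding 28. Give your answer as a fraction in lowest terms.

a_0 = 2: 2/1  (≤ bound)
a_1 = 2: 5/2  (≤ bound)
a_2 = 4: 22/9  (≤ bound)
a_3 = 2: 49/20  (≤ bound)
a_4 = 4: 218/89  (> 28, stop)

49/20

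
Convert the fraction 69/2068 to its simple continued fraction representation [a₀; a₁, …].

[0; 29, 1, 33, 2]

69 ÷ 2068 → quotient 0, remainder 69
2068 ÷ 69 → quotient 29, remainder 67
69 ÷ 67 → quotient 1, remainder 2
67 ÷ 2 → quotient 33, remainder 1
2 ÷ 1 → quotient 2, remainder 0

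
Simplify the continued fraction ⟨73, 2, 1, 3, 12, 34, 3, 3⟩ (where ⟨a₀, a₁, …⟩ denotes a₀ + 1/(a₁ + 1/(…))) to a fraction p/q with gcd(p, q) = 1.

Start with 3.
3 + 1/(3/1) = 3 + 1/3 = 10/3
34 + 1/(10/3) = 34 + 3/10 = 343/10
12 + 1/(343/10) = 12 + 10/343 = 4126/343
3 + 1/(4126/343) = 3 + 343/4126 = 12721/4126
1 + 1/(12721/4126) = 1 + 4126/12721 = 16847/12721
2 + 1/(16847/12721) = 2 + 12721/16847 = 46415/16847
73 + 1/(46415/16847) = 73 + 16847/46415 = 3405142/46415

3405142/46415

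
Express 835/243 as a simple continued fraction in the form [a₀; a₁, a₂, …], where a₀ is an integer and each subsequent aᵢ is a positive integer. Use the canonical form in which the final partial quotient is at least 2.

[3; 2, 3, 2, 2, 1, 1, 2]

Run the Euclidean algorithm, recording each quotient:
835 = 3·243 + 106, so a_0 = 3
243 = 2·106 + 31, so a_1 = 2
106 = 3·31 + 13, so a_2 = 3
31 = 2·13 + 5, so a_3 = 2
13 = 2·5 + 3, so a_4 = 2
5 = 1·3 + 2, so a_5 = 1
3 = 1·2 + 1, so a_6 = 1
2 = 2·1 + 0, so a_7 = 2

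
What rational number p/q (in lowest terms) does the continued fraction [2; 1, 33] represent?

101/34

a_0 = 2: 2/1
a_1 = 1: 3/1
a_2 = 33: 101/34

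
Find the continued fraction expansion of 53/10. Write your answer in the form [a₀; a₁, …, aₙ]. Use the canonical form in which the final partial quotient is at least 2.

Run the Euclidean algorithm, recording each quotient:
53 ÷ 10 → quotient 5, remainder 3
10 ÷ 3 → quotient 3, remainder 1
3 ÷ 1 → quotient 3, remainder 0

[5; 3, 3]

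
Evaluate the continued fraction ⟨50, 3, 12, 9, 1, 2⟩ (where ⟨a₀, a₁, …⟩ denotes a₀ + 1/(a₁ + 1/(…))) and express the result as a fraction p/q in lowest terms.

Use the convergent recurrence hₖ = aₖ·hₖ₋₁ + hₖ₋₂ (and likewise for the denominators kₖ):
a_0 = 50: 50/1
a_1 = 3: 151/3
a_2 = 12: 1862/37
a_3 = 9: 16909/336
a_4 = 1: 18771/373
a_5 = 2: 54451/1082

54451/1082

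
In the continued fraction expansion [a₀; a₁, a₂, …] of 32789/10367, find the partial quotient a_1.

Apply division with remainder until the remainder is 0:
32789 ÷ 10367 → quotient 3, remainder 1688
10367 ÷ 1688 → quotient 6, remainder 239

6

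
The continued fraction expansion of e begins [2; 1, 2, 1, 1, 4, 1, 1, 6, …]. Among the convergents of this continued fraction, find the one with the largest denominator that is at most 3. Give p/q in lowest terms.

List convergents until the denominator exceeds the bound:
a_0 = 2: 2/1  (≤ bound)
a_1 = 1: 3/1  (≤ bound)
a_2 = 2: 8/3  (≤ bound)
a_3 = 1: 11/4  (> 3, stop)

8/3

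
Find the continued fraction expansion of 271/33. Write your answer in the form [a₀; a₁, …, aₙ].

[8; 4, 1, 2, 2]

271 = 8·33 + 7, so a_0 = 8
33 = 4·7 + 5, so a_1 = 4
7 = 1·5 + 2, so a_2 = 1
5 = 2·2 + 1, so a_3 = 2
2 = 2·1 + 0, so a_4 = 2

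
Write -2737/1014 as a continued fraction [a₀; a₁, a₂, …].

[-3; 3, 3, 12, 2, 1, 2]

Apply division with remainder until the remainder is 0:
-2737 ÷ 1014 → quotient -3, remainder 305
1014 ÷ 305 → quotient 3, remainder 99
305 ÷ 99 → quotient 3, remainder 8
99 ÷ 8 → quotient 12, remainder 3
8 ÷ 3 → quotient 2, remainder 2
3 ÷ 2 → quotient 1, remainder 1
2 ÷ 1 → quotient 2, remainder 0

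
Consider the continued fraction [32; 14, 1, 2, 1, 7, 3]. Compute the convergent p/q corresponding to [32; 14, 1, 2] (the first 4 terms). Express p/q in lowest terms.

1411/44

Start with 2.
1 + 1/(2/1) = 1 + 1/2 = 3/2
14 + 1/(3/2) = 14 + 2/3 = 44/3
32 + 1/(44/3) = 32 + 3/44 = 1411/44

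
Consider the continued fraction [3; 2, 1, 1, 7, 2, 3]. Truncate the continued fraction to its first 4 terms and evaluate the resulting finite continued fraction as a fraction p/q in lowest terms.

Compute successive convergents:
a_0 = 3: 3/1
a_1 = 2: 7/2
a_2 = 1: 10/3
a_3 = 1: 17/5

17/5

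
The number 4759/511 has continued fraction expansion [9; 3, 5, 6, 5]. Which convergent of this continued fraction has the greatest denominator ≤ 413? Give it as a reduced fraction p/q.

List convergents until the denominator exceeds the bound:
a_0 = 9: 9/1  (≤ bound)
a_1 = 3: 28/3  (≤ bound)
a_2 = 5: 149/16  (≤ bound)
a_3 = 6: 922/99  (≤ bound)
a_4 = 5: 4759/511  (> 413, stop)

922/99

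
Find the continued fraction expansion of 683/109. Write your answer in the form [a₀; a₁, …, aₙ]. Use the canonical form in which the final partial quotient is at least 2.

Repeatedly divide and take the remainder:
683 = 6·109 + 29, so a_0 = 6
109 = 3·29 + 22, so a_1 = 3
29 = 1·22 + 7, so a_2 = 1
22 = 3·7 + 1, so a_3 = 3
7 = 7·1 + 0, so a_4 = 7

[6; 3, 1, 3, 7]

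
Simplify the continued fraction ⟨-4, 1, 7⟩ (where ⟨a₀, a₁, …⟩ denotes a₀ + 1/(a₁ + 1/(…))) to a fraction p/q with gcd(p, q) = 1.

-25/8

Collapse the nested fraction from the inside out:
Start with 7.
1 + 1/(7/1) = 1 + 1/7 = 8/7
-4 + 1/(8/7) = -4 + 7/8 = -25/8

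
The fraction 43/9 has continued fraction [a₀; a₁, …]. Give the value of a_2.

3

Apply division with remainder until the remainder is 0:
43 = 4·9 + 7, so a_0 = 4
9 = 1·7 + 2, so a_1 = 1
7 = 3·2 + 1, so a_2 = 3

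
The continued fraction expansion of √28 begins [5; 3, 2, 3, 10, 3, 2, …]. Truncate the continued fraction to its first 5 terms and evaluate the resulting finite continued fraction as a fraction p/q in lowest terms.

1307/247

Build up convergents one term at a time:
a_0 = 5: 5/1
a_1 = 3: 16/3
a_2 = 2: 37/7
a_3 = 3: 127/24
a_4 = 10: 1307/247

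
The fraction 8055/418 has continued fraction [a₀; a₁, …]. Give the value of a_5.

⌊8055/418⌋ = 19, remainder 113
⌊418/113⌋ = 3, remainder 79
⌊113/79⌋ = 1, remainder 34
⌊79/34⌋ = 2, remainder 11
⌊34/11⌋ = 3, remainder 1
⌊11/1⌋ = 11, remainder 0

11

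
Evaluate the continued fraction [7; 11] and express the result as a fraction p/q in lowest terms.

a_0 = 7: 7/1
a_1 = 11: 78/11

78/11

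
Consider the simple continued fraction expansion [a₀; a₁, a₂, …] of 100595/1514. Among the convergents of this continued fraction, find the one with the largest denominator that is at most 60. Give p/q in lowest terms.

598/9

List convergents until the denominator exceeds the bound:
a_0 = 66: 66/1  (≤ bound)
a_1 = 2: 133/2  (≤ bound)
a_2 = 3: 465/7  (≤ bound)
a_3 = 1: 598/9  (≤ bound)
a_4 = 9: 5847/88  (> 60, stop)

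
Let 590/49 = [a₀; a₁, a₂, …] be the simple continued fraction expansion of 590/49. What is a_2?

2

590 = 12·49 + 2, so a_0 = 12
49 = 24·2 + 1, so a_1 = 24
2 = 2·1 + 0, so a_2 = 2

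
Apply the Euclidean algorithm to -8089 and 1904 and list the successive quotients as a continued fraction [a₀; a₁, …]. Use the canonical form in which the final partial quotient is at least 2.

Apply division with remainder until the remainder is 0:
-8089 ÷ 1904 → quotient -5, remainder 1431
1904 ÷ 1431 → quotient 1, remainder 473
1431 ÷ 473 → quotient 3, remainder 12
473 ÷ 12 → quotient 39, remainder 5
12 ÷ 5 → quotient 2, remainder 2
5 ÷ 2 → quotient 2, remainder 1
2 ÷ 1 → quotient 2, remainder 0

[-5; 1, 3, 39, 2, 2, 2]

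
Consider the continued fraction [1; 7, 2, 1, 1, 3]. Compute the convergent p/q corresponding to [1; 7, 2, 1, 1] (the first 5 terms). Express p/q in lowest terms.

Start with 1.
1 + 1/(1/1) = 1 + 1/1 = 2/1
2 + 1/(2/1) = 2 + 1/2 = 5/2
7 + 1/(5/2) = 7 + 2/5 = 37/5
1 + 1/(37/5) = 1 + 5/37 = 42/37

42/37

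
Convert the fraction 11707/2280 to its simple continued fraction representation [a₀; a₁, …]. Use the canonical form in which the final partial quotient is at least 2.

[5; 7, 2, 2, 1, 10, 4]

Repeatedly divide and take the remainder:
11707 ÷ 2280 → quotient 5, remainder 307
2280 ÷ 307 → quotient 7, remainder 131
307 ÷ 131 → quotient 2, remainder 45
131 ÷ 45 → quotient 2, remainder 41
45 ÷ 41 → quotient 1, remainder 4
41 ÷ 4 → quotient 10, remainder 1
4 ÷ 1 → quotient 4, remainder 0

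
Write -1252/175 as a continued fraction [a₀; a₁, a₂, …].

[-8; 1, 5, 2, 13]

-1252 ÷ 175 → quotient -8, remainder 148
175 ÷ 148 → quotient 1, remainder 27
148 ÷ 27 → quotient 5, remainder 13
27 ÷ 13 → quotient 2, remainder 1
13 ÷ 1 → quotient 13, remainder 0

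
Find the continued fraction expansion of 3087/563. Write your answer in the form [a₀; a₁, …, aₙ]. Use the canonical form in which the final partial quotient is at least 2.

3087 ÷ 563 → quotient 5, remainder 272
563 ÷ 272 → quotient 2, remainder 19
272 ÷ 19 → quotient 14, remainder 6
19 ÷ 6 → quotient 3, remainder 1
6 ÷ 1 → quotient 6, remainder 0

[5; 2, 14, 3, 6]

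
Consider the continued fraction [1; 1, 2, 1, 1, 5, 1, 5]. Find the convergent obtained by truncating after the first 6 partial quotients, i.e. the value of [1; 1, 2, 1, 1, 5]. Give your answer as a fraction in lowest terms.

67/39

Compute successive convergents:
a_0 = 1: 1/1
a_1 = 1: 2/1
a_2 = 2: 5/3
a_3 = 1: 7/4
a_4 = 1: 12/7
a_5 = 5: 67/39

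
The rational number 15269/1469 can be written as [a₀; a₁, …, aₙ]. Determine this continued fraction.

[10; 2, 1, 1, 6, 4, 3, 3]

15269 = 10·1469 + 579, so a_0 = 10
1469 = 2·579 + 311, so a_1 = 2
579 = 1·311 + 268, so a_2 = 1
311 = 1·268 + 43, so a_3 = 1
268 = 6·43 + 10, so a_4 = 6
43 = 4·10 + 3, so a_5 = 4
10 = 3·3 + 1, so a_6 = 3
3 = 3·1 + 0, so a_7 = 3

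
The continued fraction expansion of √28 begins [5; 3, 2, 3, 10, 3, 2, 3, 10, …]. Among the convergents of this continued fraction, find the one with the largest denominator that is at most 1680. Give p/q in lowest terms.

a_0 = 5: 5/1  (≤ bound)
a_1 = 3: 16/3  (≤ bound)
a_2 = 2: 37/7  (≤ bound)
a_3 = 3: 127/24  (≤ bound)
a_4 = 10: 1307/247  (≤ bound)
a_5 = 3: 4048/765  (≤ bound)
a_6 = 2: 9403/1777  (> 1680, stop)

4048/765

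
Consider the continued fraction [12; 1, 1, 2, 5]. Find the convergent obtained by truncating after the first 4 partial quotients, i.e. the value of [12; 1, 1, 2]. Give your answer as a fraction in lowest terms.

63/5

Collapse the nested fraction from the inside out:
Start with 2.
1 + 1/(2/1) = 1 + 1/2 = 3/2
1 + 1/(3/2) = 1 + 2/3 = 5/3
12 + 1/(5/3) = 12 + 3/5 = 63/5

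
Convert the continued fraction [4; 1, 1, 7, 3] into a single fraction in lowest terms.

a_0 = 4: 4/1
a_1 = 1: 5/1
a_2 = 1: 9/2
a_3 = 7: 68/15
a_4 = 3: 213/47

213/47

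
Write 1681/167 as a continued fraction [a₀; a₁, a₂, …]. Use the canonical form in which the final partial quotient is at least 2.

[10; 15, 5, 2]

Repeatedly divide and take the remainder:
⌊1681/167⌋ = 10, remainder 11
⌊167/11⌋ = 15, remainder 2
⌊11/2⌋ = 5, remainder 1
⌊2/1⌋ = 2, remainder 0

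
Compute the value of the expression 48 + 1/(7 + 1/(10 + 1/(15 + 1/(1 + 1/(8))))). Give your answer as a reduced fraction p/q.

a_0 = 48: 48/1
a_1 = 7: 337/7
a_2 = 10: 3418/71
a_3 = 15: 51607/1072
a_4 = 1: 55025/1143
a_5 = 8: 491807/10216

491807/10216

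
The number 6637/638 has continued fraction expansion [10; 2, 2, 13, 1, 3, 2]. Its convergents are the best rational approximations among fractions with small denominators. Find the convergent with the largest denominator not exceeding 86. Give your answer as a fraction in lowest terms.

a_0 = 10: 10/1  (≤ bound)
a_1 = 2: 21/2  (≤ bound)
a_2 = 2: 52/5  (≤ bound)
a_3 = 13: 697/67  (≤ bound)
a_4 = 1: 749/72  (≤ bound)
a_5 = 3: 2944/283  (> 86, stop)

749/72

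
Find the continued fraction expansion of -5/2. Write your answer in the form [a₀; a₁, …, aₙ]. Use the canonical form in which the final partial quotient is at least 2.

Run the Euclidean algorithm, recording each quotient:
-5 ÷ 2 → quotient -3, remainder 1
2 ÷ 1 → quotient 2, remainder 0

[-3; 2]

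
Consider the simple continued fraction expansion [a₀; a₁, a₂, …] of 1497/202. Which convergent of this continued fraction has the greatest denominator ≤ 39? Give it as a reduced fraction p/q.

List convergents until the denominator exceeds the bound:
a_0 = 7: 7/1  (≤ bound)
a_1 = 2: 15/2  (≤ bound)
a_2 = 2: 37/5  (≤ bound)
a_3 = 3: 126/17  (≤ bound)
a_4 = 3: 415/56  (> 39, stop)

126/17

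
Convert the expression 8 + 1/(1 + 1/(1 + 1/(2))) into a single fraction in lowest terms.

a_0 = 8: 8/1
a_1 = 1: 9/1
a_2 = 1: 17/2
a_3 = 2: 43/5

43/5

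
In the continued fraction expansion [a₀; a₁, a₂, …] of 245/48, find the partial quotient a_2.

1

⌊245/48⌋ = 5, remainder 5
⌊48/5⌋ = 9, remainder 3
⌊5/3⌋ = 1, remainder 2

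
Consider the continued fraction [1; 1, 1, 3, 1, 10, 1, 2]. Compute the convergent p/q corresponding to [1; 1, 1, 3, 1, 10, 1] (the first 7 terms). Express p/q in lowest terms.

165/106

Use the convergent recurrence hₖ = aₖ·hₖ₋₁ + hₖ₋₂ (and likewise for the denominators kₖ):
a_0 = 1: 1/1
a_1 = 1: 2/1
a_2 = 1: 3/2
a_3 = 3: 11/7
a_4 = 1: 14/9
a_5 = 10: 151/97
a_6 = 1: 165/106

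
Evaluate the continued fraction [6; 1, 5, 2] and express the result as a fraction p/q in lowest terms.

89/13

a_0 = 6: 6/1
a_1 = 1: 7/1
a_2 = 5: 41/6
a_3 = 2: 89/13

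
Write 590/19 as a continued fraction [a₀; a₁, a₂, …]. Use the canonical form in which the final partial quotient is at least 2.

⌊590/19⌋ = 31, remainder 1
⌊19/1⌋ = 19, remainder 0

[31; 19]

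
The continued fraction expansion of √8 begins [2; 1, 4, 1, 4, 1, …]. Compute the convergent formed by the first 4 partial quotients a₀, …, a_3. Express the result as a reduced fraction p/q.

17/6

Start with 1.
4 + 1/(1/1) = 4 + 1/1 = 5/1
1 + 1/(5/1) = 1 + 1/5 = 6/5
2 + 1/(6/5) = 2 + 5/6 = 17/6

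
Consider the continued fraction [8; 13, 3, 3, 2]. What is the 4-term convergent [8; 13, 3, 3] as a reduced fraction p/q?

Compute successive convergents:
a_0 = 8: 8/1
a_1 = 13: 105/13
a_2 = 3: 323/40
a_3 = 3: 1074/133

1074/133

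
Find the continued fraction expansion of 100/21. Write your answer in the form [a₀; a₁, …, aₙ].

[4; 1, 3, 5]

Apply division with remainder until the remainder is 0:
100 = 4·21 + 16, so a_0 = 4
21 = 1·16 + 5, so a_1 = 1
16 = 3·5 + 1, so a_2 = 3
5 = 5·1 + 0, so a_3 = 5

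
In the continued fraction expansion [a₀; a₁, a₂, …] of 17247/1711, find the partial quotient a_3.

Run the Euclidean algorithm, recording each quotient:
17247 ÷ 1711 → quotient 10, remainder 137
1711 ÷ 137 → quotient 12, remainder 67
137 ÷ 67 → quotient 2, remainder 3
67 ÷ 3 → quotient 22, remainder 1

22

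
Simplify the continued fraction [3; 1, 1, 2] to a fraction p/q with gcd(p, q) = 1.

a_0 = 3: 3/1
a_1 = 1: 4/1
a_2 = 1: 7/2
a_3 = 2: 18/5

18/5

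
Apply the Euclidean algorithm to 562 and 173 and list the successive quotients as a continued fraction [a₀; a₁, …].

Repeatedly divide and take the remainder:
562 ÷ 173 → quotient 3, remainder 43
173 ÷ 43 → quotient 4, remainder 1
43 ÷ 1 → quotient 43, remainder 0

[3; 4, 43]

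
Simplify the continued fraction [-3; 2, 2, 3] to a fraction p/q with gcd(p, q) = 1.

Start with 3.
2 + 1/(3/1) = 2 + 1/3 = 7/3
2 + 1/(7/3) = 2 + 3/7 = 17/7
-3 + 1/(17/7) = -3 + 7/17 = -44/17

-44/17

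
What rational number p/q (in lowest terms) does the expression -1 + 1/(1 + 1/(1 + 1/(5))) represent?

-5/11

Start with 5.
1 + 1/(5/1) = 1 + 1/5 = 6/5
1 + 1/(6/5) = 1 + 5/6 = 11/6
-1 + 1/(11/6) = -1 + 6/11 = -5/11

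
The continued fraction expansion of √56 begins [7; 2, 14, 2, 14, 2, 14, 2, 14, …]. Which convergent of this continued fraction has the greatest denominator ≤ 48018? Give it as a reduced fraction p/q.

a_0 = 7: 7/1  (≤ bound)
a_1 = 2: 15/2  (≤ bound)
a_2 = 14: 217/29  (≤ bound)
a_3 = 2: 449/60  (≤ bound)
a_4 = 14: 6503/869  (≤ bound)
a_5 = 2: 13455/1798  (≤ bound)
a_6 = 14: 194873/26041  (≤ bound)
a_7 = 2: 403201/53880  (> 48018, stop)

194873/26041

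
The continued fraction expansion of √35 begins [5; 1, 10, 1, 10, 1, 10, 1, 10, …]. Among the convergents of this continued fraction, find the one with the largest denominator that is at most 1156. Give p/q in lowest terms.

846/143

List convergents until the denominator exceeds the bound:
a_0 = 5: 5/1  (≤ bound)
a_1 = 1: 6/1  (≤ bound)
a_2 = 10: 65/11  (≤ bound)
a_3 = 1: 71/12  (≤ bound)
a_4 = 10: 775/131  (≤ bound)
a_5 = 1: 846/143  (≤ bound)
a_6 = 10: 9235/1561  (> 1156, stop)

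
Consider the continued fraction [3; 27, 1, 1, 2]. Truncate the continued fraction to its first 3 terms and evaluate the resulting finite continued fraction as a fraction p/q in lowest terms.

85/28

Compute successive convergents:
a_0 = 3: 3/1
a_1 = 27: 82/27
a_2 = 1: 85/28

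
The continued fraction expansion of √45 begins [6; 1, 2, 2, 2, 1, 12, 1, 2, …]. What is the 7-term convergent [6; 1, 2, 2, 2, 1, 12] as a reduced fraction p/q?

2046/305

Use the convergent recurrence hₖ = aₖ·hₖ₋₁ + hₖ₋₂ (and likewise for the denominators kₖ):
a_0 = 6: 6/1
a_1 = 1: 7/1
a_2 = 2: 20/3
a_3 = 2: 47/7
a_4 = 2: 114/17
a_5 = 1: 161/24
a_6 = 12: 2046/305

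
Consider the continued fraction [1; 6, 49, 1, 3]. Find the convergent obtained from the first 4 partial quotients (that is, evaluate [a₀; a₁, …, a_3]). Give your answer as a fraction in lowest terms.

351/301

a_0 = 1: 1/1
a_1 = 6: 7/6
a_2 = 49: 344/295
a_3 = 1: 351/301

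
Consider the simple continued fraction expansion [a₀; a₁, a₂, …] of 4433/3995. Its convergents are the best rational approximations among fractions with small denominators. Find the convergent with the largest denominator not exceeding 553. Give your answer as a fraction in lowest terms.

List convergents until the denominator exceeds the bound:
a_0 = 1: 1/1  (≤ bound)
a_1 = 9: 10/9  (≤ bound)
a_2 = 8: 81/73  (≤ bound)
a_3 = 3: 253/228  (≤ bound)
a_4 = 1: 334/301  (≤ bound)
a_5 = 3: 1255/1131  (> 553, stop)

334/301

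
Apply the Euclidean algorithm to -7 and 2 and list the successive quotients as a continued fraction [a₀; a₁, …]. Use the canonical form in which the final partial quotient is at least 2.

Repeatedly divide and take the remainder:
-7 = -4·2 + 1, so a_0 = -4
2 = 2·1 + 0, so a_1 = 2

[-4; 2]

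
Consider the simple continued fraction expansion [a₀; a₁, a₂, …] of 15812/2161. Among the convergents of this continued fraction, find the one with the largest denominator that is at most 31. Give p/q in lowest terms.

139/19

List convergents until the denominator exceeds the bound:
a_0 = 7: 7/1  (≤ bound)
a_1 = 3: 22/3  (≤ bound)
a_2 = 6: 139/19  (≤ bound)
a_3 = 2: 300/41  (> 31, stop)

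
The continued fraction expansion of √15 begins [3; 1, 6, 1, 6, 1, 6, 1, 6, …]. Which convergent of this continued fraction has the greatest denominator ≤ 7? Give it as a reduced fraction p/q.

27/7

List convergents until the denominator exceeds the bound:
a_0 = 3: 3/1  (≤ bound)
a_1 = 1: 4/1  (≤ bound)
a_2 = 6: 27/7  (≤ bound)
a_3 = 1: 31/8  (> 7, stop)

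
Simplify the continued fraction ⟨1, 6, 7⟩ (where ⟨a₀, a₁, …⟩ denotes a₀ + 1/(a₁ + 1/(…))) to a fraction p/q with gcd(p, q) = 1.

50/43

a_0 = 1: 1/1
a_1 = 6: 7/6
a_2 = 7: 50/43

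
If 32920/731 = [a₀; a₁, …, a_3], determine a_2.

4

Apply division with remainder until the remainder is 0:
32920 = 45·731 + 25, so a_0 = 45
731 = 29·25 + 6, so a_1 = 29
25 = 4·6 + 1, so a_2 = 4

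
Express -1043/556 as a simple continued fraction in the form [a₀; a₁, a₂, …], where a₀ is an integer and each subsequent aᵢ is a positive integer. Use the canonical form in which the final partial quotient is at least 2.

-1043 = -2·556 + 69, so a_0 = -2
556 = 8·69 + 4, so a_1 = 8
69 = 17·4 + 1, so a_2 = 17
4 = 4·1 + 0, so a_3 = 4

[-2; 8, 17, 4]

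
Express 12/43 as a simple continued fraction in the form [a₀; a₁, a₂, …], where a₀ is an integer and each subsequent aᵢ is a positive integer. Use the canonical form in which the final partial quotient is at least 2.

[0; 3, 1, 1, 2, 2]

12 = 0·43 + 12, so a_0 = 0
43 = 3·12 + 7, so a_1 = 3
12 = 1·7 + 5, so a_2 = 1
7 = 1·5 + 2, so a_3 = 1
5 = 2·2 + 1, so a_4 = 2
2 = 2·1 + 0, so a_5 = 2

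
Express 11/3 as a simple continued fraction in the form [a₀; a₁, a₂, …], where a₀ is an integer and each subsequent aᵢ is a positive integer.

Repeatedly divide and take the remainder:
11 = 3·3 + 2, so a_0 = 3
3 = 1·2 + 1, so a_1 = 1
2 = 2·1 + 0, so a_2 = 2

[3; 1, 2]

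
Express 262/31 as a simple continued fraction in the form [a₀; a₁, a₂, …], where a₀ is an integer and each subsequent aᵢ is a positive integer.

⌊262/31⌋ = 8, remainder 14
⌊31/14⌋ = 2, remainder 3
⌊14/3⌋ = 4, remainder 2
⌊3/2⌋ = 1, remainder 1
⌊2/1⌋ = 2, remainder 0

[8; 2, 4, 1, 2]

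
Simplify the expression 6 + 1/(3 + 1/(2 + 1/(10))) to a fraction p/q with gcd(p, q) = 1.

459/73

Build up convergents one term at a time:
a_0 = 6: 6/1
a_1 = 3: 19/3
a_2 = 2: 44/7
a_3 = 10: 459/73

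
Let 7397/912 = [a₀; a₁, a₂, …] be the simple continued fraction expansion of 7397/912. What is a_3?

Repeatedly divide and take the remainder:
⌊7397/912⌋ = 8, remainder 101
⌊912/101⌋ = 9, remainder 3
⌊101/3⌋ = 33, remainder 2
⌊3/2⌋ = 1, remainder 1

1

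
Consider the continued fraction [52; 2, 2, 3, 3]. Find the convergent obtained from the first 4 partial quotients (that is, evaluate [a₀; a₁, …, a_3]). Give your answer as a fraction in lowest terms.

891/17

a_0 = 52: 52/1
a_1 = 2: 105/2
a_2 = 2: 262/5
a_3 = 3: 891/17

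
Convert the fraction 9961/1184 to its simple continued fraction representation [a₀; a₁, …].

[8; 2, 2, 2, 1, 2, 12, 2]

Apply division with remainder until the remainder is 0:
9961 ÷ 1184 → quotient 8, remainder 489
1184 ÷ 489 → quotient 2, remainder 206
489 ÷ 206 → quotient 2, remainder 77
206 ÷ 77 → quotient 2, remainder 52
77 ÷ 52 → quotient 1, remainder 25
52 ÷ 25 → quotient 2, remainder 2
25 ÷ 2 → quotient 12, remainder 1
2 ÷ 1 → quotient 2, remainder 0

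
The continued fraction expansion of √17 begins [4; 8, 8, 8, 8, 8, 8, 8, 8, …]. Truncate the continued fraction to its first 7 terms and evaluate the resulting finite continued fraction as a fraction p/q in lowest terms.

1166876/283009

a_0 = 4: 4/1
a_1 = 8: 33/8
a_2 = 8: 268/65
a_3 = 8: 2177/528
a_4 = 8: 17684/4289
a_5 = 8: 143649/34840
a_6 = 8: 1166876/283009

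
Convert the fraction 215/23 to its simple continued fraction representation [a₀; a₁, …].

[9; 2, 1, 7]

Run the Euclidean algorithm, recording each quotient:
215 ÷ 23 → quotient 9, remainder 8
23 ÷ 8 → quotient 2, remainder 7
8 ÷ 7 → quotient 1, remainder 1
7 ÷ 1 → quotient 7, remainder 0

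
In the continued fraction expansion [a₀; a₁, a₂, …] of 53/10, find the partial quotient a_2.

53 = 5·10 + 3, so a_0 = 5
10 = 3·3 + 1, so a_1 = 3
3 = 3·1 + 0, so a_2 = 3

3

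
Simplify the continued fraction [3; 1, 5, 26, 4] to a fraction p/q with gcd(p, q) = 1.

Build up convergents one term at a time:
a_0 = 3: 3/1
a_1 = 1: 4/1
a_2 = 5: 23/6
a_3 = 26: 602/157
a_4 = 4: 2431/634

2431/634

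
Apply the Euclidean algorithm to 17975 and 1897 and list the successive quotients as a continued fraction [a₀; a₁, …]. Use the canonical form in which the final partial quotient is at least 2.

[9; 2, 9, 1, 2, 3, 9]

17975 = 9·1897 + 902, so a_0 = 9
1897 = 2·902 + 93, so a_1 = 2
902 = 9·93 + 65, so a_2 = 9
93 = 1·65 + 28, so a_3 = 1
65 = 2·28 + 9, so a_4 = 2
28 = 3·9 + 1, so a_5 = 3
9 = 9·1 + 0, so a_6 = 9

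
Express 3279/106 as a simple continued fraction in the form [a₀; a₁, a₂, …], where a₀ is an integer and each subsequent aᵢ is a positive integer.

[30; 1, 14, 7]

Repeatedly divide and take the remainder:
3279 ÷ 106 → quotient 30, remainder 99
106 ÷ 99 → quotient 1, remainder 7
99 ÷ 7 → quotient 14, remainder 1
7 ÷ 1 → quotient 7, remainder 0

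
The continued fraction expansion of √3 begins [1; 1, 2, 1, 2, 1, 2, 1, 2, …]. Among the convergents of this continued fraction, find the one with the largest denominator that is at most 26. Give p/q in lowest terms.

26/15

List convergents until the denominator exceeds the bound:
a_0 = 1: 1/1  (≤ bound)
a_1 = 1: 2/1  (≤ bound)
a_2 = 2: 5/3  (≤ bound)
a_3 = 1: 7/4  (≤ bound)
a_4 = 2: 19/11  (≤ bound)
a_5 = 1: 26/15  (≤ bound)
a_6 = 2: 71/41  (> 26, stop)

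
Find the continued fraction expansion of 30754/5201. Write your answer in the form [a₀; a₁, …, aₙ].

30754 = 5·5201 + 4749, so a_0 = 5
5201 = 1·4749 + 452, so a_1 = 1
4749 = 10·452 + 229, so a_2 = 10
452 = 1·229 + 223, so a_3 = 1
229 = 1·223 + 6, so a_4 = 1
223 = 37·6 + 1, so a_5 = 37
6 = 6·1 + 0, so a_6 = 6

[5; 1, 10, 1, 1, 37, 6]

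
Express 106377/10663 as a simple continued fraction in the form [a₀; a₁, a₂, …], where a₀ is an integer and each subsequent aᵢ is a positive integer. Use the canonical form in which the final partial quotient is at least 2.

[9; 1, 41, 6, 1, 5, 6]

Repeatedly divide and take the remainder:
106377 = 9·10663 + 10410, so a_0 = 9
10663 = 1·10410 + 253, so a_1 = 1
10410 = 41·253 + 37, so a_2 = 41
253 = 6·37 + 31, so a_3 = 6
37 = 1·31 + 6, so a_4 = 1
31 = 5·6 + 1, so a_5 = 5
6 = 6·1 + 0, so a_6 = 6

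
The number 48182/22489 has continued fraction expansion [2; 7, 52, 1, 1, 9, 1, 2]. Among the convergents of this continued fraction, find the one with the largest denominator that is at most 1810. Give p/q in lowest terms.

a_0 = 2: 2/1  (≤ bound)
a_1 = 7: 15/7  (≤ bound)
a_2 = 52: 782/365  (≤ bound)
a_3 = 1: 797/372  (≤ bound)
a_4 = 1: 1579/737  (≤ bound)
a_5 = 9: 15008/7005  (> 1810, stop)

1579/737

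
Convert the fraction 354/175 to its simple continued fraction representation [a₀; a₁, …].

⌊354/175⌋ = 2, remainder 4
⌊175/4⌋ = 43, remainder 3
⌊4/3⌋ = 1, remainder 1
⌊3/1⌋ = 3, remainder 0

[2; 43, 1, 3]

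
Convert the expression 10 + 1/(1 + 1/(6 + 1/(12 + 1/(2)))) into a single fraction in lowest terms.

1922/177

Start with 2.
12 + 1/(2/1) = 12 + 1/2 = 25/2
6 + 1/(25/2) = 6 + 2/25 = 152/25
1 + 1/(152/25) = 1 + 25/152 = 177/152
10 + 1/(177/152) = 10 + 152/177 = 1922/177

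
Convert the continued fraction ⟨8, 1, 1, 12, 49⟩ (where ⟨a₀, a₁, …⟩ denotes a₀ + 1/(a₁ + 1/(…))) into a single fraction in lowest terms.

10454/1227

Work from the innermost term outward:
Start with 49.
12 + 1/(49/1) = 12 + 1/49 = 589/49
1 + 1/(589/49) = 1 + 49/589 = 638/589
1 + 1/(638/589) = 1 + 589/638 = 1227/638
8 + 1/(1227/638) = 8 + 638/1227 = 10454/1227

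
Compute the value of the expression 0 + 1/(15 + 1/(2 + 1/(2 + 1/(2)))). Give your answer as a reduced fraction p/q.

12/185

Starting at the tail and folding back:
Start with 2.
2 + 1/(2/1) = 2 + 1/2 = 5/2
2 + 1/(5/2) = 2 + 2/5 = 12/5
15 + 1/(12/5) = 15 + 5/12 = 185/12
0 + 1/(185/12) = 0 + 12/185 = 12/185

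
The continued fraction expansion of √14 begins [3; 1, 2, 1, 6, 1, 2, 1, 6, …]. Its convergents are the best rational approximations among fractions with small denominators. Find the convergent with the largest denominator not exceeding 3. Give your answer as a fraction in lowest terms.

List convergents until the denominator exceeds the bound:
a_0 = 3: 3/1  (≤ bound)
a_1 = 1: 4/1  (≤ bound)
a_2 = 2: 11/3  (≤ bound)
a_3 = 1: 15/4  (> 3, stop)

11/3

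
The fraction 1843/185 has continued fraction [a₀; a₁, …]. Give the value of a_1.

1

⌊1843/185⌋ = 9, remainder 178
⌊185/178⌋ = 1, remainder 7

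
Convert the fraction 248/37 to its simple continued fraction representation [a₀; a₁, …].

Run the Euclidean algorithm, recording each quotient:
⌊248/37⌋ = 6, remainder 26
⌊37/26⌋ = 1, remainder 11
⌊26/11⌋ = 2, remainder 4
⌊11/4⌋ = 2, remainder 3
⌊4/3⌋ = 1, remainder 1
⌊3/1⌋ = 3, remainder 0

[6; 1, 2, 2, 1, 3]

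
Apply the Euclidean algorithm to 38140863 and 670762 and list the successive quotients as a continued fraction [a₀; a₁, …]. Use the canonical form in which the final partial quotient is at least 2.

38140863 ÷ 670762 → quotient 56, remainder 578191
670762 ÷ 578191 → quotient 1, remainder 92571
578191 ÷ 92571 → quotient 6, remainder 22765
92571 ÷ 22765 → quotient 4, remainder 1511
22765 ÷ 1511 → quotient 15, remainder 100
1511 ÷ 100 → quotient 15, remainder 11
100 ÷ 11 → quotient 9, remainder 1
11 ÷ 1 → quotient 11, remainder 0

[56; 1, 6, 4, 15, 15, 9, 11]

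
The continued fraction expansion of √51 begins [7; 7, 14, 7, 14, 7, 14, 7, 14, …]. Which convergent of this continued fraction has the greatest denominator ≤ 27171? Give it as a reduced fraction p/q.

70693/9899

a_0 = 7: 7/1  (≤ bound)
a_1 = 7: 50/7  (≤ bound)
a_2 = 14: 707/99  (≤ bound)
a_3 = 7: 4999/700  (≤ bound)
a_4 = 14: 70693/9899  (≤ bound)
a_5 = 7: 499850/69993  (> 27171, stop)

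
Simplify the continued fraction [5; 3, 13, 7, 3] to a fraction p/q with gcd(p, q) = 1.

4734/889

a_0 = 5: 5/1
a_1 = 3: 16/3
a_2 = 13: 213/40
a_3 = 7: 1507/283
a_4 = 3: 4734/889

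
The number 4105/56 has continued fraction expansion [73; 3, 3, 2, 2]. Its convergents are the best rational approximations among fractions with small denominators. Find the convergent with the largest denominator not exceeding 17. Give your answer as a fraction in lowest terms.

733/10

a_0 = 73: 73/1  (≤ bound)
a_1 = 3: 220/3  (≤ bound)
a_2 = 3: 733/10  (≤ bound)
a_3 = 2: 1686/23  (> 17, stop)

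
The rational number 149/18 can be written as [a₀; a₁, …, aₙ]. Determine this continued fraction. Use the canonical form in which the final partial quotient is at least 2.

149 ÷ 18 → quotient 8, remainder 5
18 ÷ 5 → quotient 3, remainder 3
5 ÷ 3 → quotient 1, remainder 2
3 ÷ 2 → quotient 1, remainder 1
2 ÷ 1 → quotient 2, remainder 0

[8; 3, 1, 1, 2]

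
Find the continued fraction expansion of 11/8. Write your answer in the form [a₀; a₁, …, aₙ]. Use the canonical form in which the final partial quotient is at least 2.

[1; 2, 1, 2]

Run the Euclidean algorithm, recording each quotient:
11 ÷ 8 → quotient 1, remainder 3
8 ÷ 3 → quotient 2, remainder 2
3 ÷ 2 → quotient 1, remainder 1
2 ÷ 1 → quotient 2, remainder 0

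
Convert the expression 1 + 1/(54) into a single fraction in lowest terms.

55/54

Start with 54.
1 + 1/(54/1) = 1 + 1/54 = 55/54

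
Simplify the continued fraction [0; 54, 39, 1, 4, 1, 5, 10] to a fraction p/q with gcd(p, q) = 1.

14179/766022

Use the convergent recurrence hₖ = aₖ·hₖ₋₁ + hₖ₋₂ (and likewise for the denominators kₖ):
a_0 = 0: 0/1
a_1 = 54: 1/54
a_2 = 39: 39/2107
a_3 = 1: 40/2161
a_4 = 4: 199/10751
a_5 = 1: 239/12912
a_6 = 5: 1394/75311
a_7 = 10: 14179/766022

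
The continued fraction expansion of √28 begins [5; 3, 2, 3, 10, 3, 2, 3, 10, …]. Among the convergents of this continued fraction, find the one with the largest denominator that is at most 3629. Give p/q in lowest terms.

9403/1777

List convergents until the denominator exceeds the bound:
a_0 = 5: 5/1  (≤ bound)
a_1 = 3: 16/3  (≤ bound)
a_2 = 2: 37/7  (≤ bound)
a_3 = 3: 127/24  (≤ bound)
a_4 = 10: 1307/247  (≤ bound)
a_5 = 3: 4048/765  (≤ bound)
a_6 = 2: 9403/1777  (≤ bound)
a_7 = 3: 32257/6096  (> 3629, stop)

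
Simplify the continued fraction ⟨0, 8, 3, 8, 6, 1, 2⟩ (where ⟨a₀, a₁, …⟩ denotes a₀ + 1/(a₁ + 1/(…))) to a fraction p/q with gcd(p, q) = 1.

a_0 = 0: 0/1
a_1 = 8: 1/8
a_2 = 3: 3/25
a_3 = 8: 25/208
a_4 = 6: 153/1273
a_5 = 1: 178/1481
a_6 = 2: 509/4235

509/4235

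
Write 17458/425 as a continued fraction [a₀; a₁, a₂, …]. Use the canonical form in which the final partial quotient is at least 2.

[41; 12, 1, 7, 4]

Run the Euclidean algorithm, recording each quotient:
17458 ÷ 425 → quotient 41, remainder 33
425 ÷ 33 → quotient 12, remainder 29
33 ÷ 29 → quotient 1, remainder 4
29 ÷ 4 → quotient 7, remainder 1
4 ÷ 1 → quotient 4, remainder 0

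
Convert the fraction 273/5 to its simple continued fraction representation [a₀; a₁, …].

[54; 1, 1, 2]

Apply division with remainder until the remainder is 0:
⌊273/5⌋ = 54, remainder 3
⌊5/3⌋ = 1, remainder 2
⌊3/2⌋ = 1, remainder 1
⌊2/1⌋ = 2, remainder 0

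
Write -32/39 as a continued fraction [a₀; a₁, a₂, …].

Repeatedly divide and take the remainder:
⌊-32/39⌋ = -1, remainder 7
⌊39/7⌋ = 5, remainder 4
⌊7/4⌋ = 1, remainder 3
⌊4/3⌋ = 1, remainder 1
⌊3/1⌋ = 3, remainder 0

[-1; 5, 1, 1, 3]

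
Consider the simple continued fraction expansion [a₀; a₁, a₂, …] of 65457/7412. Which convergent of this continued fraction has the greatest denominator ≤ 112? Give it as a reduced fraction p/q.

680/77

a_0 = 8: 8/1  (≤ bound)
a_1 = 1: 9/1  (≤ bound)
a_2 = 4: 44/5  (≤ bound)
a_3 = 1: 53/6  (≤ bound)
a_4 = 12: 680/77  (≤ bound)
a_5 = 3: 2093/237  (> 112, stop)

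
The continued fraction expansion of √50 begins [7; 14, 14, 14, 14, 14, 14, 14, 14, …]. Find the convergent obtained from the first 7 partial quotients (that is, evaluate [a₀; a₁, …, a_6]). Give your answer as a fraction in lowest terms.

a_0 = 7: 7/1
a_1 = 14: 99/14
a_2 = 14: 1393/197
a_3 = 14: 19601/2772
a_4 = 14: 275807/39005
a_5 = 14: 3880899/548842
a_6 = 14: 54608393/7722793

54608393/7722793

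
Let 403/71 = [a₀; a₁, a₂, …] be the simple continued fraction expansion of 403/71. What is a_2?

2

Run the Euclidean algorithm, recording each quotient:
403 ÷ 71 → quotient 5, remainder 48
71 ÷ 48 → quotient 1, remainder 23
48 ÷ 23 → quotient 2, remainder 2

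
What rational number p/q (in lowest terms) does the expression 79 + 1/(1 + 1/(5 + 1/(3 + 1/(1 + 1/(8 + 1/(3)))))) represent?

54451/682

Collapse the nested fraction from the inside out:
Start with 3.
8 + 1/(3/1) = 8 + 1/3 = 25/3
1 + 1/(25/3) = 1 + 3/25 = 28/25
3 + 1/(28/25) = 3 + 25/28 = 109/28
5 + 1/(109/28) = 5 + 28/109 = 573/109
1 + 1/(573/109) = 1 + 109/573 = 682/573
79 + 1/(682/573) = 79 + 573/682 = 54451/682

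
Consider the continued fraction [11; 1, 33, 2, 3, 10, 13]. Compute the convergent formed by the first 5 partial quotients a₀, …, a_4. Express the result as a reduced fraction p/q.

2885/241

Start with 3.
2 + 1/(3/1) = 2 + 1/3 = 7/3
33 + 1/(7/3) = 33 + 3/7 = 234/7
1 + 1/(234/7) = 1 + 7/234 = 241/234
11 + 1/(241/234) = 11 + 234/241 = 2885/241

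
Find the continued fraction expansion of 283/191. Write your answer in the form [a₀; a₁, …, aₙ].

[1; 2, 13, 7]

283 = 1·191 + 92, so a_0 = 1
191 = 2·92 + 7, so a_1 = 2
92 = 13·7 + 1, so a_2 = 13
7 = 7·1 + 0, so a_3 = 7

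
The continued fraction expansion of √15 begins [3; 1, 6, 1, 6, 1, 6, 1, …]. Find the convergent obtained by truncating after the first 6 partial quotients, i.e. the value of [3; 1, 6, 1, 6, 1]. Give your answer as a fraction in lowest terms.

a_0 = 3: 3/1
a_1 = 1: 4/1
a_2 = 6: 27/7
a_3 = 1: 31/8
a_4 = 6: 213/55
a_5 = 1: 244/63

244/63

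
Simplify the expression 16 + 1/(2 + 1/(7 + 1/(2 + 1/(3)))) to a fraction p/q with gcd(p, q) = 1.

1828/111

Start with 3.
2 + 1/(3/1) = 2 + 1/3 = 7/3
7 + 1/(7/3) = 7 + 3/7 = 52/7
2 + 1/(52/7) = 2 + 7/52 = 111/52
16 + 1/(111/52) = 16 + 52/111 = 1828/111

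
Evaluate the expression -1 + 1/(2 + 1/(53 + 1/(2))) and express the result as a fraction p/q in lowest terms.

Work from the innermost term outward:
Start with 2.
53 + 1/(2/1) = 53 + 1/2 = 107/2
2 + 1/(107/2) = 2 + 2/107 = 216/107
-1 + 1/(216/107) = -1 + 107/216 = -109/216

-109/216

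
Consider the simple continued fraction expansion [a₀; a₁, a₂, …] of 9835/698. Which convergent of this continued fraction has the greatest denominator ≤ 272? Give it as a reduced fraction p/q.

a_0 = 14: 14/1  (≤ bound)
a_1 = 11: 155/11  (≤ bound)
a_2 = 12: 1874/133  (≤ bound)
a_3 = 1: 2029/144  (≤ bound)
a_4 = 1: 3903/277  (> 272, stop)

2029/144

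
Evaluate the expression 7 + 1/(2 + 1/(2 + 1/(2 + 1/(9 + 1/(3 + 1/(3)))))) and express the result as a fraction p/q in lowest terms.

8647/1166

Work from the innermost term outward:
Start with 3.
3 + 1/(3/1) = 3 + 1/3 = 10/3
9 + 1/(10/3) = 9 + 3/10 = 93/10
2 + 1/(93/10) = 2 + 10/93 = 196/93
2 + 1/(196/93) = 2 + 93/196 = 485/196
2 + 1/(485/196) = 2 + 196/485 = 1166/485
7 + 1/(1166/485) = 7 + 485/1166 = 8647/1166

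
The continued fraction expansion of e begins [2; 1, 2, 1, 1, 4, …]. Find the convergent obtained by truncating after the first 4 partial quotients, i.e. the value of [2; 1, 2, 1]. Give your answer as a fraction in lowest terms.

Start with 1.
2 + 1/(1/1) = 2 + 1/1 = 3/1
1 + 1/(3/1) = 1 + 1/3 = 4/3
2 + 1/(4/3) = 2 + 3/4 = 11/4

11/4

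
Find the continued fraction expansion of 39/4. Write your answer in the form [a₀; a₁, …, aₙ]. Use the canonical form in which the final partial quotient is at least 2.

[9; 1, 3]

Repeatedly divide and take the remainder:
39 = 9·4 + 3, so a_0 = 9
4 = 1·3 + 1, so a_1 = 1
3 = 3·1 + 0, so a_2 = 3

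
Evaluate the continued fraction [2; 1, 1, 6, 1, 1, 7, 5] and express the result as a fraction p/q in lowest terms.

2746/1083

Starting at the tail and folding back:
Start with 5.
7 + 1/(5/1) = 7 + 1/5 = 36/5
1 + 1/(36/5) = 1 + 5/36 = 41/36
1 + 1/(41/36) = 1 + 36/41 = 77/41
6 + 1/(77/41) = 6 + 41/77 = 503/77
1 + 1/(503/77) = 1 + 77/503 = 580/503
1 + 1/(580/503) = 1 + 503/580 = 1083/580
2 + 1/(1083/580) = 2 + 580/1083 = 2746/1083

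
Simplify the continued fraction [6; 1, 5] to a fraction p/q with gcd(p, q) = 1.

41/6

Use the convergent recurrence hₖ = aₖ·hₖ₋₁ + hₖ₋₂ (and likewise for the denominators kₖ):
a_0 = 6: 6/1
a_1 = 1: 7/1
a_2 = 5: 41/6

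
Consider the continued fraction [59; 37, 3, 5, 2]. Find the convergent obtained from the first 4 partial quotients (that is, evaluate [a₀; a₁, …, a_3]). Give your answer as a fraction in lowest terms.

Start with 5.
3 + 1/(5/1) = 3 + 1/5 = 16/5
37 + 1/(16/5) = 37 + 5/16 = 597/16
59 + 1/(597/16) = 59 + 16/597 = 35239/597

35239/597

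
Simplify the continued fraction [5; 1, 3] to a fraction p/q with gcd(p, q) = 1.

23/4

a_0 = 5: 5/1
a_1 = 1: 6/1
a_2 = 3: 23/4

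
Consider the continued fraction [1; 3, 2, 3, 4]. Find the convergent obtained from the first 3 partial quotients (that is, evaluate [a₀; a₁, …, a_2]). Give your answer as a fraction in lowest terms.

9/7

Start with 2.
3 + 1/(2/1) = 3 + 1/2 = 7/2
1 + 1/(7/2) = 1 + 2/7 = 9/7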